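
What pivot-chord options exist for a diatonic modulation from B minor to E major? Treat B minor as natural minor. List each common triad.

F♯m, A

Triads in B minor (natural minor): B minor (i), C♯ diminished (ii°), D major (III), E minor (iv), F♯ minor (v), G major (VI), A major (VII).
Triads in E major: E major (I), F♯ minor (ii), G♯ minor (iii), A major (IV), B major (V), C♯ minor (vi), D♯ diminished (vii°).
Shared triads with their functions: F♯ minor (v in B minor, ii in E major); A major (VII in B minor, IV in E major).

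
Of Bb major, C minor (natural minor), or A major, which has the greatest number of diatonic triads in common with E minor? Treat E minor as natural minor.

Triads of E minor (natural minor): E minor (i), F# diminished (ii°), G major (III), A minor (iv), B minor (v), C major (VI), D major (VII).
Bb major shares 0: none.
C minor (natural minor) shares 0: none.
A major shares 2: Bm, D.
The most common triads (2) are shared with A major.

A major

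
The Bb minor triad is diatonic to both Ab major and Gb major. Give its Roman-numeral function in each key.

The scale of Ab major is Ab Bb C Db Eb F G; Bb is degree 2, and the triad built there (Bb-Db-F) is minor, so it is ii.
The scale of Gb major is Gb Ab Bb Cb Db Eb F; Bb is degree 3, and the triad built there (Bb-Db-F) is minor, so it is iii.

ii in Ab major; iii in Gb major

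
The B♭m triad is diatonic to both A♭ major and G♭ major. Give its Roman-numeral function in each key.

The scale of A♭ major is A♭ B♭ C D♭ E♭ F G; B♭ is degree 2, and the triad built there (B♭-D♭-F) is minor, so it is ii.
The scale of G♭ major is G♭ A♭ B♭ C♭ D♭ E♭ F; B♭ is degree 3, and the triad built there (B♭-D♭-F) is minor, so it is iii.

ii in A♭ major; iii in G♭ major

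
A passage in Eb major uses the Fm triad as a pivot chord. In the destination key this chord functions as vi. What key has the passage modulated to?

The numeral vi denotes a minor triad on scale degree 6. With F on degree 6, the tonic of the new key is Ab.
Degree 6 carries a minor triad in major keys, so the destination is Ab major.
Check: the diatonic triads of Ab major are Ab (I), Bbm (ii), Cm (iii), Db (IV), Eb (V), Fm (vi), Gdim (vii°) — Fm is indeed vi.

Ab major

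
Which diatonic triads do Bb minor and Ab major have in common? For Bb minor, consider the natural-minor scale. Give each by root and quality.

Triads in Bb minor (natural minor): Bb minor (i), C diminished (ii°), Db major (III), Eb minor (iv), F minor (v), Gb major (VI), Ab major (VII).
Triads in Ab major: Ab major (I), Bb minor (ii), C minor (iii), Db major (IV), Eb major (V), F minor (vi), G diminished (vii°).
Shared triads with their functions: Bb minor (i in Bb minor, ii in Ab major); Db major (III in Bb minor, IV in Ab major); F minor (v in Bb minor, vi in Ab major); Ab major (VII in Bb minor, I in Ab major).

Bbm, Db, Fm, Ab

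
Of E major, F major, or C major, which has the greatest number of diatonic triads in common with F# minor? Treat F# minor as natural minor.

Triads of F# minor (natural minor): F#m (i), G#dim (ii°), A (III), Bm (iv), C#m (v), D (VI), E (VII).
E major shares 4: F#m, A, C#m, E.
F major shares 0: none.
C major shares 0: none.
The most common triads (4) are shared with E major.

E major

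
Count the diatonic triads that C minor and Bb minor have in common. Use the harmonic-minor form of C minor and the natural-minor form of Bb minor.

2

Diatonic triads of C minor (harmonic minor): Cm (i), Ddim (ii°), Ebaug (III+), Fm (iv), G (V), Ab (VI), Bdim (vii°).
Diatonic triads of Bb minor (natural minor): Bbm (i), Cdim (ii°), Db (III), Ebm (iv), Fm (v), Gb (VI), Ab (VII).
Matching root and quality in both lists: Fm, Ab.
That gives 2 common triads.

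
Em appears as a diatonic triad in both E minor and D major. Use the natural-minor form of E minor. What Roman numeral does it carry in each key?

i in E minor; ii in D major

The scale of E minor (natural minor) is E F# G A B C D; E is degree 1, and the triad built there (E-G-B) is minor, so it is i.
The scale of D major is D E F# G A B C#; E is degree 2, and the triad built there (E-G-B) is minor, so it is ii.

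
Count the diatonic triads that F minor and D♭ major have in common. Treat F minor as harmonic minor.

3

Diatonic triads of F minor (harmonic minor): Fm (i), Gdim (ii°), A♭aug (III+), B♭m (iv), C (V), D♭ (VI), Edim (vii°).
Diatonic triads of D♭ major: D♭ (I), E♭m (ii), Fm (iii), G♭ (IV), A♭ (V), B♭m (vi), Cdim (vii°).
Matching root and quality in both lists: Fm, B♭m, D♭.
That gives 3 common triads.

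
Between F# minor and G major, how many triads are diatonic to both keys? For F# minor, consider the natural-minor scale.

Diatonic triads of F# minor (natural minor): F#m (i), G#dim (ii°), A (III), Bm (iv), C#m (v), D (VI), E (VII).
Diatonic triads of G major: G (I), Am (ii), Bm (iii), C (IV), D (V), Em (vi), F#dim (vii°).
Matching root and quality in both lists: Bm, D.
That gives 2 common triads.

2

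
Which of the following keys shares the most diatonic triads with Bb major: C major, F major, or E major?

Triads of Bb major: Bb (I), Cm (ii), Dm (iii), Eb (IV), F (V), Gm (vi), Adim (vii°).
C major shares 2: Dm, F.
F major shares 4: Bb, Dm, F, Gm.
E major shares 0: none.
The most common triads (4) are shared with F major.

F major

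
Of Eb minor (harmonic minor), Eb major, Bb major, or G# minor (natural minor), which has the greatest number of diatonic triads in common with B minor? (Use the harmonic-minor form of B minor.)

Triads of B minor (harmonic minor): Bm (i), C#dim (ii°), Daug (III+), Em (iv), F# (V), G (VI), A#dim (vii°).
Eb minor (harmonic minor) shares 0: none.
Eb major shares 0: none.
Bb major shares 0: none.
G# minor (natural minor) shares 2: F#, A#dim.
The most common triads (2) are shared with G# minor.

G# minor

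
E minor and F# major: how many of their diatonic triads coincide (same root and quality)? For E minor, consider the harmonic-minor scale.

Diatonic triads of E minor (harmonic minor): Em (i), F#dim (ii°), Gaug (III+), Am (iv), B (V), C (VI), D#dim (vii°).
Diatonic triads of F# major: F# (I), G#m (ii), A#m (iii), B (IV), C# (V), D#m (vi), E#dim (vii°).
Matching root and quality in both lists: B.
That gives 1 common triad.

1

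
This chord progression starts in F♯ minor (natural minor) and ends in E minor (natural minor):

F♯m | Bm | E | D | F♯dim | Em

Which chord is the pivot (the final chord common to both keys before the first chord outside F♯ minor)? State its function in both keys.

Chords diatonic to F♯ minor: F♯m, G♯dim, A, Bm, C♯m, D, E.
Reading the progression, the first chord not in that set is F♯dim, so the modulation leaves F♯ minor there.
The chord immediately before F♯dim is D, which is diatonic to both keys: VI in F♯ minor and VII in E minor.

D — VI in F♯ minor, VII in E minor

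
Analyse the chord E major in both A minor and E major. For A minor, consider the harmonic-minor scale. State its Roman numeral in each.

V in A minor; I in E major

The scale of A minor (harmonic minor) is A B C D E F G#; E is degree 5, and the triad built there (E-G#-B) is major, so it is V.
The scale of E major is E F# G# A B C# D#; E is degree 1, and the triad built there (E-G#-B) is major, so it is I.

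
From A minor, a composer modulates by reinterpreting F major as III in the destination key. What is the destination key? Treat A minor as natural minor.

The numeral III denotes a major triad on scale degree 3. With F on degree 3, the tonic of the new key is D.
Degree 3 carries a major triad in natural-minor keys, so the destination is D minor.
Check: the diatonic triads of D minor (natural minor) are Dm (i), Edim (ii°), F (III), Gm (iv), Am (v), Bb (VI), C (VII) — F major is indeed III.

D minor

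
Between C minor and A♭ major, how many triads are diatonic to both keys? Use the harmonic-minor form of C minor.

3

Diatonic triads of C minor (harmonic minor): Cm (i), Ddim (ii°), E♭aug (III+), Fm (iv), G (V), A♭ (VI), Bdim (vii°).
Diatonic triads of A♭ major: A♭ (I), B♭m (ii), Cm (iii), D♭ (IV), E♭ (V), Fm (vi), Gdim (vii°).
Matching root and quality in both lists: Cm, Fm, A♭.
That gives 3 common triads.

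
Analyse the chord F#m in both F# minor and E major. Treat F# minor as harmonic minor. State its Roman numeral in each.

i in F# minor; ii in E major

The scale of F# minor (harmonic minor) is F# G# A B C# D E#; F# is degree 1, and the triad built there (F#-A-C#) is minor, so it is i.
The scale of E major is E F# G# A B C# D#; F# is degree 2, and the triad built there (F#-A-C#) is minor, so it is ii.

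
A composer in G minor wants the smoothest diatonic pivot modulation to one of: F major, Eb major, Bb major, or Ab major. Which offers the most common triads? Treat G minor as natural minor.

Triads of G minor (natural minor): Gm (i), Adim (ii°), Bb (III), Cm (iv), Dm (v), Eb (VI), F (VII).
F major shares 4: Gm, Bb, Dm, F.
Eb major shares 4: Gm, Bb, Cm, Eb.
Bb major shares 7: Gm, Adim, Bb, Cm, Dm, Eb, F.
Ab major shares 2: Cm, Eb.
The most common triads (7) are shared with Bb major.

Bb major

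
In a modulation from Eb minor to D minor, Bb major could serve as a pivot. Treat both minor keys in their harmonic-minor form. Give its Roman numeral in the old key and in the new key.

The scale of Eb minor (harmonic minor) is Eb F Gb Ab Bb Cb D; Bb is degree 5, and the triad built there (Bb-D-F) is major, so it is V.
The scale of D minor (harmonic minor) is D E F G A Bb C#; Bb is degree 6, and the triad built there (Bb-D-F) is major, so it is VI.

V in Eb minor; VI in D minor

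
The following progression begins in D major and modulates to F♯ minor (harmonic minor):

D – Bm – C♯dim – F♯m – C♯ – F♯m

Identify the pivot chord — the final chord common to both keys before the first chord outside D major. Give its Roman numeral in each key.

Chords diatonic to D major: D, Em, F♯m, G, A, Bm, C♯dim.
Reading the progression, the first chord not in that set is C♯, so the modulation leaves D major there.
The chord immediately before C♯ is F♯m, which is diatonic to both keys: iii in D major and i in F♯ minor.

F♯m — iii in D major, i in F♯ minor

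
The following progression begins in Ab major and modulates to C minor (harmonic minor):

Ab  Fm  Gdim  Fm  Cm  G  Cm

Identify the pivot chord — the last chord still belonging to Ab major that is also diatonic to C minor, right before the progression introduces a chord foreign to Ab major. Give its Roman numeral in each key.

Cm — iii in Ab major, i in C minor

Chords diatonic to Ab major: Ab, Bbm, Cm, Db, Eb, Fm, Gdim.
Reading the progression, the first chord not in that set is G, so the modulation leaves Ab major there.
The chord immediately before G is Cm, which is diatonic to both keys: iii in Ab major and i in C minor.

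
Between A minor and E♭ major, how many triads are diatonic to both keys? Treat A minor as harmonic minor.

0

Diatonic triads of A minor (harmonic minor): Am (i), Bdim (ii°), Caug (III+), Dm (iv), E (V), F (VI), G♯dim (vii°).
Diatonic triads of E♭ major: E♭ (I), Fm (ii), Gm (iii), A♭ (IV), B♭ (V), Cm (vi), Ddim (vii°).
No triad has the same root and quality in both keys.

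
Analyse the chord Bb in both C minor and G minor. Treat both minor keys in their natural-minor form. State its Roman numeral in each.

VII in C minor; III in G minor

The scale of C minor (natural minor) is C D Eb F G Ab Bb; Bb is degree 7, and the triad built there (Bb-D-F) is major, so it is VII.
The scale of G minor (natural minor) is G A Bb C D Eb F; Bb is degree 3, and the triad built there (Bb-D-F) is major, so it is III.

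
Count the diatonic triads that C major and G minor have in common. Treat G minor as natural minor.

Diatonic triads of C major: C major (I), D minor (ii), E minor (iii), F major (IV), G major (V), A minor (vi), B diminished (vii°).
Diatonic triads of G minor (natural minor): G minor (i), A diminished (ii°), Bb major (III), C minor (iv), D minor (v), Eb major (VI), F major (VII).
Matching root and quality in both lists: D minor, F major.
That gives 2 common triads.

2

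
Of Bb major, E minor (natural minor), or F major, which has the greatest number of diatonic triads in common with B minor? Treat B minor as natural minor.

Triads of B minor (natural minor): Bm (i), C#dim (ii°), D (III), Em (iv), F#m (v), G (VI), A (VII).
Bb major shares 0: none.
E minor (natural minor) shares 4: Bm, D, Em, G.
F major shares 0: none.
The most common triads (4) are shared with E minor.

E minor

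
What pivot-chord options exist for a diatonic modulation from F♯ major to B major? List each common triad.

Triads in F♯ major: F♯ major (I), G♯ minor (ii), A♯ minor (iii), B major (IV), C♯ major (V), D♯ minor (vi), E♯ diminished (vii°).
Triads in B major: B major (I), C♯ minor (ii), D♯ minor (iii), E major (IV), F♯ major (V), G♯ minor (vi), A♯ diminished (vii°).
Shared triads with their functions: F♯ major (I in F♯ major, V in B major); G♯ minor (ii in F♯ major, vi in B major); B major (IV in F♯ major, I in B major); D♯ minor (vi in F♯ major, iii in B major).

F♯, G♯m, B, D♯m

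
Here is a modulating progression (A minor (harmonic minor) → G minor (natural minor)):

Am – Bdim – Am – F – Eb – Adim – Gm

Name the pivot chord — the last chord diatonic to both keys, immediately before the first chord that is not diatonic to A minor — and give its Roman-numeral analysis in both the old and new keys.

Chords diatonic to A minor: Am, Bdim, Caug, Dm, E, F, G#dim.
Reading the progression, the first chord not in that set is Eb, so the modulation leaves A minor there.
The chord immediately before Eb is F, which is diatonic to both keys: VI in A minor and VII in G minor.

F — VI in A minor, VII in G minor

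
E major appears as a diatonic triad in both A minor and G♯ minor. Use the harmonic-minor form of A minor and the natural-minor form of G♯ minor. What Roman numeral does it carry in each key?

V in A minor; VI in G♯ minor

The scale of A minor (harmonic minor) is A B C D E F G♯; E is degree 5, and the triad built there (E-G♯-B) is major, so it is V.
The scale of G♯ minor (natural minor) is G♯ A♯ B C♯ D♯ E F♯; E is degree 6, and the triad built there (E-G♯-B) is major, so it is VI.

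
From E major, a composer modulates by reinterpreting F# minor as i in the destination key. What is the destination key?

The numeral i denotes a minor triad on scale degree 1. With F# on degree 1, the tonic of the new key is F#.
Degree 1 carries a minor triad in minor keys, so the destination is F# minor.
Check: the diatonic triads of F# minor (natural minor) are F#m (i), G#dim (ii°), A (III), Bm (iv), C#m (v), D (VI), E (VII) — F# minor is indeed i.

F# minor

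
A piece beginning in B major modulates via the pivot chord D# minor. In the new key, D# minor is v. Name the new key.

The numeral v denotes a minor triad on scale degree 5. With D# on degree 5, the tonic of the new key is G#.
Degree 5 carries a minor triad in natural-minor keys, so the destination is G# minor.
Check: the diatonic triads of G# minor (natural minor) are G#m (i), A#dim (ii°), B (III), C#m (iv), D#m (v), E (VI), F# (VII) — D# minor is indeed v.

G# minor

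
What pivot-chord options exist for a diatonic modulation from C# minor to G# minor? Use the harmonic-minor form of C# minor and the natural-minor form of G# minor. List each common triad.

C#m

Triads in C# minor (harmonic minor): C#m (i), D#dim (ii°), Eaug (III+), F#m (iv), G# (V), A (VI), B#dim (vii°).
Triads in G# minor (natural minor): G#m (i), A#dim (ii°), B (III), C#m (iv), D#m (v), E (VI), F# (VII).
Shared triads with their functions: C#m (i in C# minor, iv in G# minor).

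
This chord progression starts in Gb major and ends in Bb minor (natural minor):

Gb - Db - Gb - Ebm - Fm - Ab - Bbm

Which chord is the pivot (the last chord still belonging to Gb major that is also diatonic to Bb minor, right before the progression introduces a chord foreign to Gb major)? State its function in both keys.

Chords diatonic to Gb major: Gb, Abm, Bbm, Cb, Db, Ebm, Fdim.
Reading the progression, the first chord not in that set is Fm, so the modulation leaves Gb major there.
The chord immediately before Fm is Ebm, which is diatonic to both keys: vi in Gb major and iv in Bb minor.

Ebm — vi in Gb major, iv in Bb minor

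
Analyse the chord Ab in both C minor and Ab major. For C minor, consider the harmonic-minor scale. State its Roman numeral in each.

VI in C minor; I in Ab major

The scale of C minor (harmonic minor) is C D Eb F G Ab B; Ab is degree 6, and the triad built there (Ab-C-Eb) is major, so it is VI.
The scale of Ab major is Ab Bb C Db Eb F G; Ab is degree 1, and the triad built there (Ab-C-Eb) is major, so it is I.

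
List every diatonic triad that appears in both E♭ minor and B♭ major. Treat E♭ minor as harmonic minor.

B♭

Triads in E♭ minor (harmonic minor): E♭ minor (i), F diminished (ii°), G♭ augmented (III+), A♭ minor (iv), B♭ major (V), C♭ major (VI), D diminished (vii°).
Triads in B♭ major: B♭ major (I), C minor (ii), D minor (iii), E♭ major (IV), F major (V), G minor (vi), A diminished (vii°).
Shared triads with their functions: B♭ major (V in E♭ minor, I in B♭ major).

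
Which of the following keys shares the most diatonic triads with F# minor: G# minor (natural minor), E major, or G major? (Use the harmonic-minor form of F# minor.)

Triads of F# minor (harmonic minor): F#m (i), G#dim (ii°), Aaug (III+), Bm (iv), C# (V), D (VI), E#dim (vii°).
G# minor (natural minor) shares 0: none.
E major shares 1: F#m.
G major shares 2: Bm, D.
The most common triads (2) are shared with G major.

G major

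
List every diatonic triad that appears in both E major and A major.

Triads in E major: E (I), F#m (ii), G#m (iii), A (IV), B (V), C#m (vi), D#dim (vii°).
Triads in A major: A (I), Bm (ii), C#m (iii), D (IV), E (V), F#m (vi), G#dim (vii°).
Shared triads with their functions: E (I in E major, V in A major); F#m (ii in E major, vi in A major); A (IV in E major, I in A major); C#m (vi in E major, iii in A major).

E, F#m, A, C#m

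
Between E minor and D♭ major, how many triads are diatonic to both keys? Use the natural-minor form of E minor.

0

Diatonic triads of E minor (natural minor): Em (i), F♯dim (ii°), G (III), Am (iv), Bm (v), C (VI), D (VII).
Diatonic triads of D♭ major: D♭ (I), E♭m (ii), Fm (iii), G♭ (IV), A♭ (V), B♭m (vi), Cdim (vii°).
No triad has the same root and quality in both keys.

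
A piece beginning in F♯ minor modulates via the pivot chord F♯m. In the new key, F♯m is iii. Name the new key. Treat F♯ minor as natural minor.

The numeral iii denotes a minor triad on scale degree 3. With F♯ on degree 3, the tonic of the new key is D.
Degree 3 carries a minor triad in major keys, so the destination is D major.
Check: the diatonic triads of D major are D (I), Em (ii), F♯m (iii), G (IV), A (V), Bm (vi), C♯dim (vii°) — F♯m is indeed iii.

D major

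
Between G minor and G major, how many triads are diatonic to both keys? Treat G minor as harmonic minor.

Diatonic triads of G minor (harmonic minor): Gm (i), Adim (ii°), Bbaug (III+), Cm (iv), D (V), Eb (VI), F#dim (vii°).
Diatonic triads of G major: G (I), Am (ii), Bm (iii), C (IV), D (V), Em (vi), F#dim (vii°).
Matching root and quality in both lists: D, F#dim.
That gives 2 common triads.

2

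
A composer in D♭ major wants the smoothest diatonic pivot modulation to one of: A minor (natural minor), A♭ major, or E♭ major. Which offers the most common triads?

A♭ major

Triads of D♭ major: D♭ major (I), E♭ minor (ii), F minor (iii), G♭ major (IV), A♭ major (V), B♭ minor (vi), C diminished (vii°).
A minor (natural minor) shares 0: none.
A♭ major shares 4: D♭, Fm, A♭, B♭m.
E♭ major shares 2: Fm, A♭.
The most common triads (4) are shared with A♭ major.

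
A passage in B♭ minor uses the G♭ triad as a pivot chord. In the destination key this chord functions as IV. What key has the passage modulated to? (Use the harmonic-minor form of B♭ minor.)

The numeral IV denotes a major triad on scale degree 4. With G♭ on degree 4, the tonic of the new key is D♭.
Degree 4 carries a major triad in major keys, so the destination is D♭ major.
Check: the diatonic triads of D♭ major are D♭ (I), E♭m (ii), Fm (iii), G♭ (IV), A♭ (V), B♭m (vi), Cdim (vii°) — G♭ is indeed IV.

D♭ major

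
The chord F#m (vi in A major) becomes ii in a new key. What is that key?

The numeral ii denotes a minor triad on scale degree 2. With F# on degree 2, the tonic of the new key is E.
Degree 2 carries a minor triad in major keys, so the destination is E major.
Check: the diatonic triads of E major are E (I), F#m (ii), G#m (iii), A (IV), B (V), C#m (vi), D#dim (vii°) — F#m is indeed ii.

E major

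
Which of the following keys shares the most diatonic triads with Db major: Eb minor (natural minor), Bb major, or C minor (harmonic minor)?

Triads of Db major: Db (I), Ebm (ii), Fm (iii), Gb (IV), Ab (V), Bbm (vi), Cdim (vii°).
Eb minor (natural minor) shares 4: Db, Ebm, Gb, Bbm.
Bb major shares 0: none.
C minor (harmonic minor) shares 2: Fm, Ab.
The most common triads (4) are shared with Eb minor.

Eb minor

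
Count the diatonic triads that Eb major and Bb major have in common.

Diatonic triads of Eb major: Eb (I), Fm (ii), Gm (iii), Ab (IV), Bb (V), Cm (vi), Ddim (vii°).
Diatonic triads of Bb major: Bb (I), Cm (ii), Dm (iii), Eb (IV), F (V), Gm (vi), Adim (vii°).
Matching root and quality in both lists: Eb, Gm, Bb, Cm.
That gives 4 common triads.

4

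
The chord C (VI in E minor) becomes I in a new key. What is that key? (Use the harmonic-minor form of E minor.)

The numeral I denotes a major triad on scale degree 1. With C on degree 1, the tonic of the new key is C.
Degree 1 carries a major triad in major keys, so the destination is C major.
Check: the diatonic triads of C major are C (I), Dm (ii), Em (iii), F (IV), G (V), Am (vi), Bdim (vii°) — C is indeed I.

C major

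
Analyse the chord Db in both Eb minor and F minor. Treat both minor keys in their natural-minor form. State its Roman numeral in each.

VII in Eb minor; VI in F minor

The scale of Eb minor (natural minor) is Eb F Gb Ab Bb Cb Db; Db is degree 7, and the triad built there (Db-F-Ab) is major, so it is VII.
The scale of F minor (natural minor) is F G Ab Bb C Db Eb; Db is degree 6, and the triad built there (Db-F-Ab) is major, so it is VI.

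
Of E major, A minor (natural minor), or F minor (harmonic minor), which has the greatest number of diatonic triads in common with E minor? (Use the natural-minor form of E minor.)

A minor

Triads of E minor (natural minor): Em (i), F#dim (ii°), G (III), Am (iv), Bm (v), C (VI), D (VII).
E major shares 0: none.
A minor (natural minor) shares 4: Em, G, Am, C.
F minor (harmonic minor) shares 1: C.
The most common triads (4) are shared with A minor.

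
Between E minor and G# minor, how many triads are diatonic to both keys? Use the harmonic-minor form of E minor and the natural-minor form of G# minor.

1

Diatonic triads of E minor (harmonic minor): E minor (i), F# diminished (ii°), G augmented (III+), A minor (iv), B major (V), C major (VI), D# diminished (vii°).
Diatonic triads of G# minor (natural minor): G# minor (i), A# diminished (ii°), B major (III), C# minor (iv), D# minor (v), E major (VI), F# major (VII).
Matching root and quality in both lists: B major.
That gives 1 common triad.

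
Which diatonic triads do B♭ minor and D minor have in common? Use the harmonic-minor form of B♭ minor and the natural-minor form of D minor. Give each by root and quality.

F

Triads in B♭ minor (harmonic minor): B♭ minor (i), C diminished (ii°), D♭ augmented (III+), E♭ minor (iv), F major (V), G♭ major (VI), A diminished (vii°).
Triads in D minor (natural minor): D minor (i), E diminished (ii°), F major (III), G minor (iv), A minor (v), B♭ major (VI), C major (VII).
Shared triads with their functions: F major (V in B♭ minor, III in D minor).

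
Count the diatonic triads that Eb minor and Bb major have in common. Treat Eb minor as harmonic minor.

1

Diatonic triads of Eb minor (harmonic minor): Ebm (i), Fdim (ii°), Gbaug (III+), Abm (iv), Bb (V), Cb (VI), Ddim (vii°).
Diatonic triads of Bb major: Bb (I), Cm (ii), Dm (iii), Eb (IV), F (V), Gm (vi), Adim (vii°).
Matching root and quality in both lists: Bb.
That gives 1 common triad.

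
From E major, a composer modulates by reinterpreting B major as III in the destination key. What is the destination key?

The numeral III denotes a major triad on scale degree 3. With B on degree 3, the tonic of the new key is G#.
Degree 3 carries a major triad in natural-minor keys, so the destination is G# minor.
Check: the diatonic triads of G# minor (natural minor) are G#m (i), A#dim (ii°), B (III), C#m (iv), D#m (v), E (VI), F# (VII) — B major is indeed III.

G# minor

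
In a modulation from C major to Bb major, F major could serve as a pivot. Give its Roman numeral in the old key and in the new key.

The scale of C major is C D E F G A B; F is degree 4, and the triad built there (F-A-C) is major, so it is IV.
The scale of Bb major is Bb C D Eb F G A; F is degree 5, and the triad built there (F-A-C) is major, so it is V.

IV in C major; V in Bb major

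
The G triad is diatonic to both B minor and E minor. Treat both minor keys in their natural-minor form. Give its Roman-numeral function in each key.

The scale of B minor (natural minor) is B C# D E F# G A; G is degree 6, and the triad built there (G-B-D) is major, so it is VI.
The scale of E minor (natural minor) is E F# G A B C D; G is degree 3, and the triad built there (G-B-D) is major, so it is III.

VI in B minor; III in E minor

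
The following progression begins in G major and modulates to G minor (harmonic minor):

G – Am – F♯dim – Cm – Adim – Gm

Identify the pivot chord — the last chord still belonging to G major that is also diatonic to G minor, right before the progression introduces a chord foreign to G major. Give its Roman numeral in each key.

Chords diatonic to G major: G, Am, Bm, C, D, Em, F♯dim.
Reading the progression, the first chord not in that set is Cm, so the modulation leaves G major there.
The chord immediately before Cm is F♯dim, which is diatonic to both keys: vii° in G major and vii° in G minor.

F♯dim — vii° in G major, vii° in G minor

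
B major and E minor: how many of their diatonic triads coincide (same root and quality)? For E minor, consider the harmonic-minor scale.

1

Diatonic triads of B major: B (I), C♯m (ii), D♯m (iii), E (IV), F♯ (V), G♯m (vi), A♯dim (vii°).
Diatonic triads of E minor (harmonic minor): Em (i), F♯dim (ii°), Gaug (III+), Am (iv), B (V), C (VI), D♯dim (vii°).
Matching root and quality in both lists: B.
That gives 1 common triad.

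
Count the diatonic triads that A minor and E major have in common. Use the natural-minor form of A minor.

0

Diatonic triads of A minor (natural minor): Am (i), Bdim (ii°), C (III), Dm (iv), Em (v), F (VI), G (VII).
Diatonic triads of E major: E (I), F#m (ii), G#m (iii), A (IV), B (V), C#m (vi), D#dim (vii°).
No triad has the same root and quality in both keys.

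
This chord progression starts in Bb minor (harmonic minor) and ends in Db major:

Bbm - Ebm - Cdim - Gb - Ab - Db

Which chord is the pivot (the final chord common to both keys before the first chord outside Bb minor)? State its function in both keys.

Chords diatonic to Bb minor: Bbm, Cdim, Dbaug, Ebm, F, Gb, Adim.
Reading the progression, the first chord not in that set is Ab, so the modulation leaves Bb minor there.
The chord immediately before Ab is Gb, which is diatonic to both keys: VI in Bb minor and IV in Db major.

Gb — VI in Bb minor, IV in Db major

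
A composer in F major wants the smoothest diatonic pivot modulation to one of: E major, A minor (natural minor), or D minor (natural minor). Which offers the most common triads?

D minor

Triads of F major: F major (I), G minor (ii), A minor (iii), Bb major (IV), C major (V), D minor (vi), E diminished (vii°).
E major shares 0: none.
A minor (natural minor) shares 4: F, Am, C, Dm.
D minor (natural minor) shares 7: F, Gm, Am, Bb, C, Dm, Edim.
The most common triads (7) are shared with D minor.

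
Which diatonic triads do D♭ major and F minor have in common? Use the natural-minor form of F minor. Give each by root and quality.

D♭, Fm, A♭, B♭m

Triads in D♭ major: D♭ (I), E♭m (ii), Fm (iii), G♭ (IV), A♭ (V), B♭m (vi), Cdim (vii°).
Triads in F minor (natural minor): Fm (i), Gdim (ii°), A♭ (III), B♭m (iv), Cm (v), D♭ (VI), E♭ (VII).
Shared triads with their functions: D♭ (I in D♭ major, VI in F minor); Fm (iii in D♭ major, i in F minor); A♭ (V in D♭ major, III in F minor); B♭m (vi in D♭ major, iv in F minor).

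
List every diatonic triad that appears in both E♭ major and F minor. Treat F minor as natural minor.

E♭, Fm, A♭, Cm

Triads in E♭ major: E♭ (I), Fm (ii), Gm (iii), A♭ (IV), B♭ (V), Cm (vi), Ddim (vii°).
Triads in F minor (natural minor): Fm (i), Gdim (ii°), A♭ (III), B♭m (iv), Cm (v), D♭ (VI), E♭ (VII).
Shared triads with their functions: E♭ (I in E♭ major, VII in F minor); Fm (ii in E♭ major, i in F minor); A♭ (IV in E♭ major, III in F minor); Cm (vi in E♭ major, v in F minor).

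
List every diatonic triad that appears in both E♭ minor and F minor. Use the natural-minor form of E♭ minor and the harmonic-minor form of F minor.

Triads in E♭ minor (natural minor): E♭m (i), Fdim (ii°), G♭ (III), A♭m (iv), B♭m (v), C♭ (VI), D♭ (VII).
Triads in F minor (harmonic minor): Fm (i), Gdim (ii°), A♭aug (III+), B♭m (iv), C (V), D♭ (VI), Edim (vii°).
Shared triads with their functions: B♭m (v in E♭ minor, iv in F minor); D♭ (VII in E♭ minor, VI in F minor).

B♭m, D♭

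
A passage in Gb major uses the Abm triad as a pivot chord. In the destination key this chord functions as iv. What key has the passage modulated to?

The numeral iv denotes a minor triad on scale degree 4. With Ab on degree 4, the tonic of the new key is Eb.
Degree 4 carries a minor triad in minor keys, so the destination is Eb minor.
Check: the diatonic triads of Eb minor (natural minor) are Ebm (i), Fdim (ii°), Gb (III), Abm (iv), Bbm (v), Cb (VI), Db (VII) — Abm is indeed iv.

Eb minor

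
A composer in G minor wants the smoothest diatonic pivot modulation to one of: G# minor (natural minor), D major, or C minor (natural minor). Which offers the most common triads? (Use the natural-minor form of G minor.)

Triads of G minor (natural minor): G minor (i), A diminished (ii°), Bb major (III), C minor (iv), D minor (v), Eb major (VI), F major (VII).
G# minor (natural minor) shares 0: none.
D major shares 0: none.
C minor (natural minor) shares 4: Gm, Bb, Cm, Eb.
The most common triads (4) are shared with C minor.

C minor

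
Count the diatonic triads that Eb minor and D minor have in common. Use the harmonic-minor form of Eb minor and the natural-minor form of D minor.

Diatonic triads of Eb minor (harmonic minor): Eb minor (i), F diminished (ii°), Gb augmented (III+), Ab minor (iv), Bb major (V), Cb major (VI), D diminished (vii°).
Diatonic triads of D minor (natural minor): D minor (i), E diminished (ii°), F major (III), G minor (iv), A minor (v), Bb major (VI), C major (VII).
Matching root and quality in both lists: Bb major.
That gives 1 common triad.

1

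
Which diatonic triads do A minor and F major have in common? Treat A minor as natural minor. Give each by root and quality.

Am, C, Dm, F

Triads in A minor (natural minor): Am (i), Bdim (ii°), C (III), Dm (iv), Em (v), F (VI), G (VII).
Triads in F major: F (I), Gm (ii), Am (iii), Bb (IV), C (V), Dm (vi), Edim (vii°).
Shared triads with their functions: Am (i in A minor, iii in F major); C (III in A minor, V in F major); Dm (iv in A minor, vi in F major); F (VI in A minor, I in F major).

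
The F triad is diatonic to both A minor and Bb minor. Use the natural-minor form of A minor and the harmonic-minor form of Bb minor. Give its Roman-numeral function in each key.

VI in A minor; V in Bb minor

The scale of A minor (natural minor) is A B C D E F G; F is degree 6, and the triad built there (F-A-C) is major, so it is VI.
The scale of Bb minor (harmonic minor) is Bb C Db Eb F Gb A; F is degree 5, and the triad built there (F-A-C) is major, so it is V.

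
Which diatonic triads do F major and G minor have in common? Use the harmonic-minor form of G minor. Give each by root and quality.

Gm

Triads in F major: F (I), Gm (ii), Am (iii), B♭ (IV), C (V), Dm (vi), Edim (vii°).
Triads in G minor (harmonic minor): Gm (i), Adim (ii°), B♭aug (III+), Cm (iv), D (V), E♭ (VI), F♯dim (vii°).
Shared triads with their functions: Gm (ii in F major, i in G minor).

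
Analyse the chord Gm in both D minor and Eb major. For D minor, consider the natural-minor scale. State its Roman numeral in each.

The scale of D minor (natural minor) is D E F G A Bb C; G is degree 4, and the triad built there (G-Bb-D) is minor, so it is iv.
The scale of Eb major is Eb F G Ab Bb C D; G is degree 3, and the triad built there (G-Bb-D) is minor, so it is iii.

iv in D minor; iii in Eb major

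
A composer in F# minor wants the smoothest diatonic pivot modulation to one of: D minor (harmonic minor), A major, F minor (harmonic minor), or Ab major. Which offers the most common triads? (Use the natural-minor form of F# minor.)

A major

Triads of F# minor (natural minor): F#m (i), G#dim (ii°), A (III), Bm (iv), C#m (v), D (VI), E (VII).
D minor (harmonic minor) shares 1: A.
A major shares 7: F#m, G#dim, A, Bm, C#m, D, E.
F minor (harmonic minor) shares 0: none.
Ab major shares 0: none.
The most common triads (7) are shared with A major.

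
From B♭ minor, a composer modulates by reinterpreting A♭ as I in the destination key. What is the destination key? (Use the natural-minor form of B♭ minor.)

The numeral I denotes a major triad on scale degree 1. With A♭ on degree 1, the tonic of the new key is A♭.
Degree 1 carries a major triad in major keys, so the destination is A♭ major.
Check: the diatonic triads of A♭ major are A♭ (I), B♭m (ii), Cm (iii), D♭ (IV), E♭ (V), Fm (vi), Gdim (vii°) — A♭ is indeed I.

A♭ major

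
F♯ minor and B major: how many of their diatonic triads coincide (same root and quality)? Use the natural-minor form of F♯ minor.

2

Diatonic triads of F♯ minor (natural minor): F♯m (i), G♯dim (ii°), A (III), Bm (iv), C♯m (v), D (VI), E (VII).
Diatonic triads of B major: B (I), C♯m (ii), D♯m (iii), E (IV), F♯ (V), G♯m (vi), A♯dim (vii°).
Matching root and quality in both lists: C♯m, E.
That gives 2 common triads.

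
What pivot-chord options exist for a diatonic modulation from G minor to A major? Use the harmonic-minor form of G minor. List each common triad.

Triads in G minor (harmonic minor): G minor (i), A diminished (ii°), Bb augmented (III+), C minor (iv), D major (V), Eb major (VI), F# diminished (vii°).
Triads in A major: A major (I), B minor (ii), C# minor (iii), D major (IV), E major (V), F# minor (vi), G# diminished (vii°).
Shared triads with their functions: D major (V in G minor, IV in A major).

D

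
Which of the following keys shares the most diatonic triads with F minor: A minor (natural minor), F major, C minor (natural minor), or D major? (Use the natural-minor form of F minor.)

Triads of F minor (natural minor): F minor (i), G diminished (ii°), Ab major (III), Bb minor (iv), C minor (v), Db major (VI), Eb major (VII).
A minor (natural minor) shares 0: none.
F major shares 0: none.
C minor (natural minor) shares 4: Fm, Ab, Cm, Eb.
D major shares 0: none.
The most common triads (4) are shared with C minor.

C minor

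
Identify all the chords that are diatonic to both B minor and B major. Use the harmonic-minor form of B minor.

Triads in B minor (harmonic minor): Bm (i), C#dim (ii°), Daug (III+), Em (iv), F# (V), G (VI), A#dim (vii°).
Triads in B major: B (I), C#m (ii), D#m (iii), E (IV), F# (V), G#m (vi), A#dim (vii°).
Shared triads with their functions: F# (V in B minor, V in B major); A#dim (vii° in B minor, vii° in B major).

F#, A#dim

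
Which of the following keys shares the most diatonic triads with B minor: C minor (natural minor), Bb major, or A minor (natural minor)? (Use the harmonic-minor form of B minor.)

Triads of B minor (harmonic minor): B minor (i), C# diminished (ii°), D augmented (III+), E minor (iv), F# major (V), G major (VI), A# diminished (vii°).
C minor (natural minor) shares 0: none.
Bb major shares 0: none.
A minor (natural minor) shares 2: Em, G.
The most common triads (2) are shared with A minor.

A minor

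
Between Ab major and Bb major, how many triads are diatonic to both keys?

2

Diatonic triads of Ab major: Ab (I), Bbm (ii), Cm (iii), Db (IV), Eb (V), Fm (vi), Gdim (vii°).
Diatonic triads of Bb major: Bb (I), Cm (ii), Dm (iii), Eb (IV), F (V), Gm (vi), Adim (vii°).
Matching root and quality in both lists: Cm, Eb.
That gives 2 common triads.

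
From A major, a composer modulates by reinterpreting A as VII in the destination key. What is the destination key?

The numeral VII denotes a major triad on scale degree 7. With A on degree 7, the tonic of the new key is B.
Degree 7 carries a major triad in natural-minor keys, so the destination is B minor.
Check: the diatonic triads of B minor (natural minor) are Bm (i), C♯dim (ii°), D (III), Em (iv), F♯m (v), G (VI), A (VII) — A is indeed VII.

B minor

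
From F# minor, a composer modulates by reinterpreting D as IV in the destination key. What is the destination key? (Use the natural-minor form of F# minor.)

A major

The numeral IV denotes a major triad on scale degree 4. With D on degree 4, the tonic of the new key is A.
Degree 4 carries a major triad in major keys, so the destination is A major.
Check: the diatonic triads of A major are A (I), Bm (ii), C#m (iii), D (IV), E (V), F#m (vi), G#dim (vii°) — D is indeed IV.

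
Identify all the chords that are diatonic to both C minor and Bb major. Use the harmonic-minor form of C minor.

Triads in C minor (harmonic minor): C minor (i), D diminished (ii°), Eb augmented (III+), F minor (iv), G major (V), Ab major (VI), B diminished (vii°).
Triads in Bb major: Bb major (I), C minor (ii), D minor (iii), Eb major (IV), F major (V), G minor (vi), A diminished (vii°).
Shared triads with their functions: C minor (i in C minor, ii in Bb major).

Cm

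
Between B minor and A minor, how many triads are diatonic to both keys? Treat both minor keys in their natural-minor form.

Diatonic triads of B minor (natural minor): Bm (i), C#dim (ii°), D (III), Em (iv), F#m (v), G (VI), A (VII).
Diatonic triads of A minor (natural minor): Am (i), Bdim (ii°), C (III), Dm (iv), Em (v), F (VI), G (VII).
Matching root and quality in both lists: Em, G.
That gives 2 common triads.

2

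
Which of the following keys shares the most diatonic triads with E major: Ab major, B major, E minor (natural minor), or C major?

B major

Triads of E major: E major (I), F# minor (ii), G# minor (iii), A major (IV), B major (V), C# minor (vi), D# diminished (vii°).
Ab major shares 0: none.
B major shares 4: E, G#m, B, C#m.
E minor (natural minor) shares 0: none.
C major shares 0: none.
The most common triads (4) are shared with B major.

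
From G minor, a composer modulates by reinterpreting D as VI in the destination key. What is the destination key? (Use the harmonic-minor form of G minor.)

The numeral VI denotes a major triad on scale degree 6. With D on degree 6, the tonic of the new key is F♯.
Degree 6 carries a major triad in minor keys, so the destination is F♯ minor.
Check: the diatonic triads of F♯ minor (natural minor) are F♯m (i), G♯dim (ii°), A (III), Bm (iv), C♯m (v), D (VI), E (VII) — D is indeed VI.

F♯ minor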